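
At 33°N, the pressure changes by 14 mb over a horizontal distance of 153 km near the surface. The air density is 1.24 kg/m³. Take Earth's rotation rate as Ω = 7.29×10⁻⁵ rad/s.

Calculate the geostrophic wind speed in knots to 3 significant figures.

Coriolis parameter at 33°N:
f = 2Ω sin φ = 2 × 7.29×10⁻⁵ × sin 33° = 7.94×10⁻⁵ s⁻¹
Pressure gradient: |∂P/∂n| = 1400 Pa / 153000 m = 9.15×10⁻³ Pa/m
Geostrophic balance (pressure-gradient force = Coriolis force):
V_g = (1/(fρ)) |∂P/∂n| = 9.15×10⁻³ / (7.94×10⁻⁵ × 1.24) = 92.9 m/s
Converting: 92.9 m/s × 1.944 = 181 knots

181 knots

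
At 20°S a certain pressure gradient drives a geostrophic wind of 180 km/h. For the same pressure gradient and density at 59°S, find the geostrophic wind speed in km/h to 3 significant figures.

71.8 km/h

With the same pressure gradient and density, V_g ∝ 1/f ∝ 1/sin φ.
V₂ = V₁ · sin φ₁ / sin φ₂ = 180 × sin 20° / sin 59°
V₂ = 180 × 0.3420/0.8572 = 71.8 km/h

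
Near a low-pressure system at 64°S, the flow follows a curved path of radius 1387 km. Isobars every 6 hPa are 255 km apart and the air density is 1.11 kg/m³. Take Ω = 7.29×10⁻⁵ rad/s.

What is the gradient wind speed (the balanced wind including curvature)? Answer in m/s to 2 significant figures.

Coriolis parameter at 64°S:
f = 2Ω sin φ = 2 × 7.29×10⁻⁵ × sin 64° = 1.31×10⁻⁴ s⁻¹
Pressure gradient: |∂P/∂n| = 600 Pa / 255000 m = 2.35×10⁻³ Pa/m
Geostrophic speed: V_g = |∂P/∂n|/(fρ) = 2.35×10⁻³/(1.31×10⁻⁴ × 1.11) = 16.2 m/s
Around a low, centrifugal force acts outward with Coriolis, so pressure-gradient force balances both:
(1/ρ)|∂P/∂n| = fV + V²/R  →  V² + fR·V − fR·V_g = 0
With fR = 1.31×10⁻⁴ × 1387×10³ m = 182 m/s:
V = [−fR + √((fR)² + 4 fR V_g)]/2 = [−182 + √(182² + 4×182×16.2)]/2 = 14.9 m/s
Subgeostrophic (V < V_g = 16.2 m/s), as expected around a low.

15 m/s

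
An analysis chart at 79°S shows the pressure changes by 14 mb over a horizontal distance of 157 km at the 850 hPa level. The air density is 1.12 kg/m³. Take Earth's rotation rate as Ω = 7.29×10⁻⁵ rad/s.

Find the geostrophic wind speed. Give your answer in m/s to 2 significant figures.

Coriolis parameter at 79°S:
f = 2Ω sin φ = 2 × 7.29×10⁻⁵ × sin 79° = 1.43×10⁻⁴ s⁻¹
Pressure gradient: |∂P/∂n| = 1400 Pa / 157000 m = 8.92×10⁻³ Pa/m
Geostrophic balance (pressure-gradient force = Coriolis force):
V_g = (1/(fρ)) |∂P/∂n| = 8.92×10⁻³ / (1.43×10⁻⁴ × 1.12) = 55.6 m/s

56 m/s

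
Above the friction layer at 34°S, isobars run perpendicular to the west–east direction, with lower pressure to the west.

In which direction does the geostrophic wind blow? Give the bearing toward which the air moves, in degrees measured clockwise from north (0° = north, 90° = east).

The pressure-gradient force points toward the west (bearing 270°).
Geostrophic balance: in the Southern Hemisphere the Coriolis force deflects motion to the left, so the geostrophic wind blows 90° to the left of the pressure-gradient force (low pressure on the right).
Rotating 270° by 90° counterclockwise gives 180° — the wind blows toward the south.

180°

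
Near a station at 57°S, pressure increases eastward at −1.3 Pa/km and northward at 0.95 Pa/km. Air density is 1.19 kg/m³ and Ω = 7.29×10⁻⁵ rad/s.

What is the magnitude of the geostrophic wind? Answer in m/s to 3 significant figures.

11.1 m/s

Coriolis parameter at 57°S:
f = 2Ω sin φ = 2 × 7.29×10⁻⁵ × sin 57° = 1.22×10⁻⁴ s⁻¹
In the Southern Hemisphere f is negative: f = −1.22×10⁻⁴ s⁻¹.
Component geostrophic relations (x east, y north):
u_g = −(1/(fρ)) ∂P/∂y,  v_g = (1/(fρ)) ∂P/∂x
u_g = −(0.95×10⁻³)/(−1.22×10⁻⁴ × 1.19) = 6.53 m/s;  v_g = (−1.3×10⁻³)/(−1.22×10⁻⁴ × 1.19) = 8.93 m/s
|V_g| = √(u_g² + v_g²) = 11.1 m/s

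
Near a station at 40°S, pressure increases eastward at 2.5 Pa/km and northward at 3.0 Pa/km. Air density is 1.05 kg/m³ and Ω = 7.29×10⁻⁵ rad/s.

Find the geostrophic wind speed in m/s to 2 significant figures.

40 m/s

Coriolis parameter at 40°S:
f = 2Ω sin φ = 2 × 7.29×10⁻⁵ × sin 40° = 9.37×10⁻⁵ s⁻¹
In the Southern Hemisphere f is negative: f = −9.37×10⁻⁵ s⁻¹.
Component geostrophic relations (x east, y north):
u_g = −(1/(fρ)) ∂P/∂y,  v_g = (1/(fρ)) ∂P/∂x
u_g = −(3.0×10⁻³)/(−9.37×10⁻⁵ × 1.05) = 30.5 m/s;  v_g = (2.5×10⁻³)/(−9.37×10⁻⁵ × 1.05) = −25.4 m/s
|V_g| = √(u_g² + v_g²) = 39.7 m/s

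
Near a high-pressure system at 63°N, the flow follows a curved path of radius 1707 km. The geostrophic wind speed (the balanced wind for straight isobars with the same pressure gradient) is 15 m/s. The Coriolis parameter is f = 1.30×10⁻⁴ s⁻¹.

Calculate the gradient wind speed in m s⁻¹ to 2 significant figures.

Around a high, pressure-gradient force acts outward with centrifugal, so Coriolis balances both:
fV = (1/ρ)|∂P/∂n| + V²/R  →  V² − fR·V + fR·V_g = 0
With fR = 1.30×10⁻⁴ × 1707×10³ m = 222 m/s:
V = [fR − √((fR)² − 4 fR V_g)]/2 = [222 − √(222² − 4×222×15)]/2 = 16.2 m/s
Supergeostrophic (V > V_g = 15 m/s), as expected around a high.

16 m s⁻¹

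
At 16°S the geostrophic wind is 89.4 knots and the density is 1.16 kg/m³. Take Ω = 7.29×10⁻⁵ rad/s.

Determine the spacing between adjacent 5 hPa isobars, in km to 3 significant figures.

233 km

Coriolis parameter at 16°S:
f = 2Ω sin φ = 2 × 7.29×10⁻⁵ × sin 16° = 4.02×10⁻⁵ s⁻¹
Wind speed in SI: 89.4 knots = 46.0 m/s
Geostrophic balance rearranged: |∂P/∂n| = f ρ V_g
|∂P/∂n| = 4.02×10⁻⁵ × 1.16 × 46.0 = 2.14×10⁻³ Pa/m
Isobar spacing: Δn = ΔP/|∂P/∂n| = 500 Pa / 2.14×10⁻³ Pa/m = 233207 m ≈ 233 km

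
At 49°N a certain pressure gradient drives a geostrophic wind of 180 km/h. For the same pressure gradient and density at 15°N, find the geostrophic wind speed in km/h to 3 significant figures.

525 km/h

With the same pressure gradient and density, V_g ∝ 1/f ∝ 1/sin φ.
V₂ = V₁ · sin φ₁ / sin φ₂ = 180 × sin 49° / sin 15°
V₂ = 180 × 0.7547/0.2588 = 525 km/h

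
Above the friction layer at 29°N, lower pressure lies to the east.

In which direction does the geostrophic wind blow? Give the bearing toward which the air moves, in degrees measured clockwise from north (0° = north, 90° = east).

180°

The pressure-gradient force points toward the east (bearing 090°).
Geostrophic balance: in the Northern Hemisphere the Coriolis force deflects motion to the right, so the geostrophic wind blows 90° to the right of the pressure-gradient force (low pressure on the left).
Rotating 090° by 90° clockwise gives 180° — the wind blows toward the south.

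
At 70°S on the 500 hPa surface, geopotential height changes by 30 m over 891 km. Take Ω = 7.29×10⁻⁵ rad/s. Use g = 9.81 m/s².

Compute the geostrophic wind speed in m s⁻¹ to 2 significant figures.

2.4 m s⁻¹

Coriolis parameter at 70°S:
f = 2Ω sin φ = 2 × 7.29×10⁻⁵ × sin 70° = 1.37×10⁻⁴ s⁻¹
Height gradient: |∂Z/∂n| = 30 m / 891000 m = 3.37×10⁻⁵
On a pressure surface, geostrophic balance gives V_g = (g/f)|∂Z/∂n|:
V_g = 9.81 × 3.37×10⁻⁵ / 1.37×10⁻⁴ = 2.41 m/s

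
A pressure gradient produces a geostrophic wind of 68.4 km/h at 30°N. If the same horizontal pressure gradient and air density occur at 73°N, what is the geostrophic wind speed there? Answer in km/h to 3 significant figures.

35.8 km/h

With the same pressure gradient and density, V_g ∝ 1/f ∝ 1/sin φ.
V₂ = V₁ · sin φ₁ / sin φ₂ = 68.4 × sin 30° / sin 73°
V₂ = 68.4 × 0.5000/0.9563 = 35.8 km/h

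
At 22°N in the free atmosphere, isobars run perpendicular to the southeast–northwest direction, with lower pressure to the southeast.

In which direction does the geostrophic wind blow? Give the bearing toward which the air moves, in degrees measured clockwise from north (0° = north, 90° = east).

225°

The pressure-gradient force points toward the southeast (bearing 135°).
Geostrophic balance: in the Northern Hemisphere the Coriolis force deflects motion to the right, so the geostrophic wind blows 90° to the right of the pressure-gradient force (low pressure on the left).
Rotating 135° by 90° clockwise gives 225° — the wind blows toward the southwest.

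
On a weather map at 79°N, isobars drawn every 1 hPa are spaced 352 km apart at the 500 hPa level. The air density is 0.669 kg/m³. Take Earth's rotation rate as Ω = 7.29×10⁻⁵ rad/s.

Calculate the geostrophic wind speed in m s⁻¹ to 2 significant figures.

Coriolis parameter at 79°N:
f = 2Ω sin φ = 2 × 7.29×10⁻⁵ × sin 79° = 1.43×10⁻⁴ s⁻¹
Pressure gradient: |∂P/∂n| = 100 Pa / 352000 m = 2.84×10⁻⁴ Pa/m
Geostrophic balance (pressure-gradient force = Coriolis force):
V_g = (1/(fρ)) |∂P/∂n| = 2.84×10⁻⁴ / (1.43×10⁻⁴ × 0.669) = 2.97 m/s

3.0 m s⁻¹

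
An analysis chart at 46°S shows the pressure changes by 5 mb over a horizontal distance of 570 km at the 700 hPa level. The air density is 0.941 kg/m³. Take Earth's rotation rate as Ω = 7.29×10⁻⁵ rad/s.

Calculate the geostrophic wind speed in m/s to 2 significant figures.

Coriolis parameter at 46°S:
f = 2Ω sin φ = 2 × 7.29×10⁻⁵ × sin 46° = 1.05×10⁻⁴ s⁻¹
Pressure gradient: |∂P/∂n| = 500 Pa / 570000 m = 8.77×10⁻⁴ Pa/m
Geostrophic balance (pressure-gradient force = Coriolis force):
V_g = (1/(fρ)) |∂P/∂n| = 8.77×10⁻⁴ / (1.05×10⁻⁴ × 0.941) = 8.89 m/s

8.9 m/s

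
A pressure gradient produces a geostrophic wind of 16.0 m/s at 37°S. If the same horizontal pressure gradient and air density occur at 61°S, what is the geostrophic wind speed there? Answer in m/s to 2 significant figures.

11 m/s

With the same pressure gradient and density, V_g ∝ 1/f ∝ 1/sin φ.
V₂ = V₁ · sin φ₁ / sin φ₂ = 16.0 × sin 37° / sin 61°
V₂ = 16.0 × 0.6018/0.8746 = 11 m/s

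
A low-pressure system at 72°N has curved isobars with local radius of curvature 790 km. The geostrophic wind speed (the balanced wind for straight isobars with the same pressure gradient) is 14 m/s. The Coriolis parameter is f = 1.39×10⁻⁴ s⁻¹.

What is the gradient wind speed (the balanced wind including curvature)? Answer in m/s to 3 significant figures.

12.6 m/s

Around a low, centrifugal force acts outward with Coriolis, so pressure-gradient force balances both:
(1/ρ)|∂P/∂n| = fV + V²/R  →  V² + fR·V − fR·V_g = 0
With fR = 1.39×10⁻⁴ × 790×10³ m = 110 m/s:
V = [−fR + √((fR)² + 4 fR V_g)]/2 = [−110 + √(110² + 4×110×14)]/2 = 12.6 m/s
Subgeostrophic (V < V_g = 14 m/s), as expected around a low.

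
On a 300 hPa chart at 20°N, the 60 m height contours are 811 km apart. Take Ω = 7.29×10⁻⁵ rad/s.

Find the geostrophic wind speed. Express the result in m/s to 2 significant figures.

15 m/s

Coriolis parameter at 20°N:
f = 2Ω sin φ = 2 × 7.29×10⁻⁵ × sin 20° = 4.99×10⁻⁵ s⁻¹
Height gradient: |∂Z/∂n| = 60 m / 811000 m = 7.40×10⁻⁵
On a pressure surface, geostrophic balance gives V_g = (g/f)|∂Z/∂n|:
V_g = 9.81 × 7.40×10⁻⁵ / 4.99×10⁻⁵ = 14.6 m/s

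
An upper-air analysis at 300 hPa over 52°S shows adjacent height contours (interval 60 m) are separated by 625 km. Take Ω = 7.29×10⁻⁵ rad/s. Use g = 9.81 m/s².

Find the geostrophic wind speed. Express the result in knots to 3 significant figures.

15.9 knots

Coriolis parameter at 52°S:
f = 2Ω sin φ = 2 × 7.29×10⁻⁵ × sin 52° = 1.15×10⁻⁴ s⁻¹
Height gradient: |∂Z/∂n| = 60 m / 625000 m = 9.60×10⁻⁵
On a pressure surface, geostrophic balance gives V_g = (g/f)|∂Z/∂n|:
V_g = 9.81 × 9.60×10⁻⁵ / 1.15×10⁻⁴ = 8.20 m/s
Converting: 8.20 m/s × 1.944 = 15.9 knots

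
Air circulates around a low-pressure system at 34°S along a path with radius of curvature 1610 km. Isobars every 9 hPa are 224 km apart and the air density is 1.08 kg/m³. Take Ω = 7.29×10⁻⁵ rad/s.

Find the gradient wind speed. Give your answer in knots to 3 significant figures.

Coriolis parameter at 34°S:
f = 2Ω sin φ = 2 × 7.29×10⁻⁵ × sin 34° = 8.15×10⁻⁵ s⁻¹
Pressure gradient: |∂P/∂n| = 900 Pa / 224000 m = 4.02×10⁻³ Pa/m
Geostrophic speed: V_g = |∂P/∂n|/(fρ) = 4.02×10⁻³/(8.15×10⁻⁵ × 1.08) = 45.6 m/s
Around a low, centrifugal force acts outward with Coriolis, so pressure-gradient force balances both:
(1/ρ)|∂P/∂n| = fV + V²/R  →  V² + fR·V − fR·V_g = 0
With fR = 8.15×10⁻⁵ × 1610×10³ m = 131 m/s:
V = [−fR + √((fR)² + 4 fR V_g)]/2 = [−131 + √(131² + 4×131×45.6)]/2 = 35.8 m/s
Subgeostrophic (V < V_g = 45.6 m/s), as expected around a low.
Converting: 35.8 m/s × 1.944 = 69.7 knots

69.7 knots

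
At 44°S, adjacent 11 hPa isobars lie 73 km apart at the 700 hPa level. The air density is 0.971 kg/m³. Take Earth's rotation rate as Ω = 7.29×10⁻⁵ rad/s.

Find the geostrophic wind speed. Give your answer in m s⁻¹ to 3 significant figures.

153 m s⁻¹

Coriolis parameter at 44°S:
f = 2Ω sin φ = 2 × 7.29×10⁻⁵ × sin 44° = 1.01×10⁻⁴ s⁻¹
Pressure gradient: |∂P/∂n| = 1100 Pa / 73000 m = 1.51×10⁻² Pa/m
Geostrophic balance (pressure-gradient force = Coriolis force):
V_g = (1/(fρ)) |∂P/∂n| = 1.51×10⁻² / (1.01×10⁻⁴ × 0.971) = 153 m/s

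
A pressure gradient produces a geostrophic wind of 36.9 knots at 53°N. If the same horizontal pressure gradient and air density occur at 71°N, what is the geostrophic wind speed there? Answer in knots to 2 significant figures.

With the same pressure gradient and density, V_g ∝ 1/f ∝ 1/sin φ.
V₂ = V₁ · sin φ₁ / sin φ₂ = 36.9 × sin 53° / sin 71°
V₂ = 36.9 × 0.7986/0.9455 = 31 knots

31 knots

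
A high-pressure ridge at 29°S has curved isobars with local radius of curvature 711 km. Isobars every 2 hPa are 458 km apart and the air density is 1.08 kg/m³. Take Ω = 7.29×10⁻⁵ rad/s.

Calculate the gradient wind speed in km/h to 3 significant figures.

Coriolis parameter at 29°S:
f = 2Ω sin φ = 2 × 7.29×10⁻⁵ × sin 29° = 7.07×10⁻⁵ s⁻¹
Pressure gradient: |∂P/∂n| = 200 Pa / 458000 m = 4.37×10⁻⁴ Pa/m
Geostrophic speed: V_g = |∂P/∂n|/(fρ) = 4.37×10⁻⁴/(7.07×10⁻⁵ × 1.08) = 5.72 m/s
Around a high, pressure-gradient force acts outward with centrifugal, so Coriolis balances both:
fV = (1/ρ)|∂P/∂n| + V²/R  →  V² − fR·V + fR·V_g = 0
With fR = 7.07×10⁻⁵ × 711×10³ m = 50.3 m/s:
V = [fR − √((fR)² − 4 fR V_g)]/2 = [50.3 − √(50.3² − 4×50.3×5.72)]/2 = 6.58 m/s
Supergeostrophic (V > V_g = 5.72 m/s), as expected around a high.
Converting: 6.58 m/s × 3.6 = 23.7 km/h

23.7 km/h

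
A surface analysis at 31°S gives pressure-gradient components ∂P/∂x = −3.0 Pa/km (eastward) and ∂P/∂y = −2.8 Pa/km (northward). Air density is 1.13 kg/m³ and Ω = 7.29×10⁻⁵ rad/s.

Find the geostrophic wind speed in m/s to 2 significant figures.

48 m/s

Coriolis parameter at 31°S:
f = 2Ω sin φ = 2 × 7.29×10⁻⁵ × sin 31° = 7.51×10⁻⁵ s⁻¹
In the Southern Hemisphere f is negative: f = −7.51×10⁻⁵ s⁻¹.
Component geostrophic relations (x east, y north):
u_g = −(1/(fρ)) ∂P/∂y,  v_g = (1/(fρ)) ∂P/∂x
u_g = −(−2.8×10⁻³)/(−7.51×10⁻⁵ × 1.13) = −33.0 m/s;  v_g = (−3.0×10⁻³)/(−7.51×10⁻⁵ × 1.13) = 35.4 m/s
|V_g| = √(u_g² + v_g²) = 48.4 m/s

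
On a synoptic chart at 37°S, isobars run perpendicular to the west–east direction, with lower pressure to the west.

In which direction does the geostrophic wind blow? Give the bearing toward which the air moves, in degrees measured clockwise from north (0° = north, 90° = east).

180°

The pressure-gradient force points toward the west (bearing 270°).
Geostrophic balance: in the Southern Hemisphere the Coriolis force deflects motion to the left, so the geostrophic wind blows 90° to the left of the pressure-gradient force (low pressure on the right).
Rotating 270° by 90° counterclockwise gives 180° — the wind blows toward the south.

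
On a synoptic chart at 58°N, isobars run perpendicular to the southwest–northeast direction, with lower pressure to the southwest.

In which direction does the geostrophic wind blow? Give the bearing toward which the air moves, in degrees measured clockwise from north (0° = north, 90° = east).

The pressure-gradient force points toward the southwest (bearing 225°).
Geostrophic balance: in the Northern Hemisphere the Coriolis force deflects motion to the right, so the geostrophic wind blows 90° to the right of the pressure-gradient force (low pressure on the left).
Rotating 225° by 90° clockwise gives 315° — the wind blows toward the northwest.

315°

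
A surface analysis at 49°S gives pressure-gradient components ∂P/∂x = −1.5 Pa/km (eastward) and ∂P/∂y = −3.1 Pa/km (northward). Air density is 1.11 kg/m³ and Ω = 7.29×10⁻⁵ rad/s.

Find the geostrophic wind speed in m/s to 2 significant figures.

28 m/s

Coriolis parameter at 49°S:
f = 2Ω sin φ = 2 × 7.29×10⁻⁵ × sin 49° = 1.10×10⁻⁴ s⁻¹
In the Southern Hemisphere f is negative: f = −1.10×10⁻⁴ s⁻¹.
Component geostrophic relations (x east, y north):
u_g = −(1/(fρ)) ∂P/∂y,  v_g = (1/(fρ)) ∂P/∂x
u_g = −(−3.1×10⁻³)/(−1.10×10⁻⁴ × 1.11) = −25.4 m/s;  v_g = (−1.5×10⁻³)/(−1.10×10⁻⁴ × 1.11) = 12.3 m/s
|V_g| = √(u_g² + v_g²) = 28.2 m/s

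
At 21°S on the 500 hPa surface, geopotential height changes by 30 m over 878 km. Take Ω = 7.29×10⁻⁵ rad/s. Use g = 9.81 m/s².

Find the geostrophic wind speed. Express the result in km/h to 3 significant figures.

Coriolis parameter at 21°S:
f = 2Ω sin φ = 2 × 7.29×10⁻⁵ × sin 21° = 5.23×10⁻⁵ s⁻¹
Height gradient: |∂Z/∂n| = 30 m / 878000 m = 3.42×10⁻⁵
On a pressure surface, geostrophic balance gives V_g = (g/f)|∂Z/∂n|:
V_g = 9.81 × 3.42×10⁻⁵ / 5.23×10⁻⁵ = 6.42 m/s
Converting: 6.42 m/s × 3.6 = 23.1 km/h

23.1 km/h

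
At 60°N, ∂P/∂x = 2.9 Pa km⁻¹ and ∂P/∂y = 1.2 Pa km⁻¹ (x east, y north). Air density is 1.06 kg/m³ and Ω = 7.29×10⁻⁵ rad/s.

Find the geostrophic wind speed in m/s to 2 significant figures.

Coriolis parameter at 60°N:
f = 2Ω sin φ = 2 × 7.29×10⁻⁵ × sin 60° = 1.26×10⁻⁴ s⁻¹
Component geostrophic relations (x east, y north):
u_g = −(1/(fρ)) ∂P/∂y,  v_g = (1/(fρ)) ∂P/∂x
u_g = −(1.2×10⁻³)/(1.26×10⁻⁴ × 1.06) = −8.97 m/s;  v_g = (2.9×10⁻³)/(1.26×10⁻⁴ × 1.06) = 21.7 m/s
|V_g| = √(u_g² + v_g²) = 23.4 m/s

23 m/s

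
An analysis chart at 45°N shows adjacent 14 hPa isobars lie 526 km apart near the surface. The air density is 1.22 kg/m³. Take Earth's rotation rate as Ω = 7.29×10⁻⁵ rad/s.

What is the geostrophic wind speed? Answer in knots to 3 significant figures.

41.1 knots

Coriolis parameter at 45°N:
f = 2Ω sin φ = 2 × 7.29×10⁻⁵ × sin 45° = 1.03×10⁻⁴ s⁻¹
Pressure gradient: |∂P/∂n| = 1400 Pa / 526000 m = 2.66×10⁻³ Pa/m
Geostrophic balance (pressure-gradient force = Coriolis force):
V_g = (1/(fρ)) |∂P/∂n| = 2.66×10⁻³ / (1.03×10⁻⁴ × 1.22) = 21.2 m/s
Converting: 21.2 m/s × 1.944 = 41.1 knots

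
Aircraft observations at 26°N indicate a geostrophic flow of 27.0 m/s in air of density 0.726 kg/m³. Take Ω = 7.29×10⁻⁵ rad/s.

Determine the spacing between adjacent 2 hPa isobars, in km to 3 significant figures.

Coriolis parameter at 26°N:
f = 2Ω sin φ = 2 × 7.29×10⁻⁵ × sin 26° = 6.39×10⁻⁵ s⁻¹
Geostrophic balance rearranged: |∂P/∂n| = f ρ V_g
|∂P/∂n| = 6.39×10⁻⁵ × 0.726 × 27.0 = 1.25×10⁻³ Pa/m
Isobar spacing: Δn = ΔP/|∂P/∂n| = 200 Pa / 1.25×10⁻³ Pa/m = 159636 m ≈ 160 km

160 km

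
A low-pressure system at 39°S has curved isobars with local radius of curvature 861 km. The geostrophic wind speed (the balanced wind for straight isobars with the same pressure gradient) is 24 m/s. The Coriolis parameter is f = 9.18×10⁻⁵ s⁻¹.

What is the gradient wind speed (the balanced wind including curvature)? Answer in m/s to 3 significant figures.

19.3 m/s

Around a low, centrifugal force acts outward with Coriolis, so pressure-gradient force balances both:
(1/ρ)|∂P/∂n| = fV + V²/R  →  V² + fR·V − fR·V_g = 0
With fR = 9.18×10⁻⁵ × 861×10³ m = 79.0 m/s:
V = [−fR + √((fR)² + 4 fR V_g)]/2 = [−79.0 + √(79.0² + 4×79.0×24)]/2 = 19.3 m/s
Subgeostrophic (V < V_g = 24 m/s), as expected around a low.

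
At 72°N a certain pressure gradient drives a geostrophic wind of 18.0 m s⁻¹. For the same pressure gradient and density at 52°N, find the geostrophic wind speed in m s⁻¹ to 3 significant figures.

21.7 m s⁻¹

With the same pressure gradient and density, V_g ∝ 1/f ∝ 1/sin φ.
V₂ = V₁ · sin φ₁ / sin φ₂ = 18.0 × sin 72° / sin 52°
V₂ = 18.0 × 0.9511/0.7880 = 21.7 m s⁻¹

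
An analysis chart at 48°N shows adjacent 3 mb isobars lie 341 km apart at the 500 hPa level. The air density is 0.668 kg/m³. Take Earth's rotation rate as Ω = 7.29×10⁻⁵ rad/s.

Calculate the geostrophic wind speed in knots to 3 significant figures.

23.6 knots

Coriolis parameter at 48°N:
f = 2Ω sin φ = 2 × 7.29×10⁻⁵ × sin 48° = 1.08×10⁻⁴ s⁻¹
Pressure gradient: |∂P/∂n| = 300 Pa / 341000 m = 8.80×10⁻⁴ Pa/m
Geostrophic balance (pressure-gradient force = Coriolis force):
V_g = (1/(fρ)) |∂P/∂n| = 8.80×10⁻⁴ / (1.08×10⁻⁴ × 0.668) = 12.2 m/s
Converting: 12.2 m/s × 1.944 = 23.6 knots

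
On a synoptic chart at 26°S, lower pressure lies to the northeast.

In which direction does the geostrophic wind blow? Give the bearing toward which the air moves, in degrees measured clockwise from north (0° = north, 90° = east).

315°

The pressure-gradient force points toward the northeast (bearing 045°).
Geostrophic balance: in the Southern Hemisphere the Coriolis force deflects motion to the left, so the geostrophic wind blows 90° to the left of the pressure-gradient force (low pressure on the right).
Rotating 045° by 90° counterclockwise gives 315° — the wind blows toward the northwest.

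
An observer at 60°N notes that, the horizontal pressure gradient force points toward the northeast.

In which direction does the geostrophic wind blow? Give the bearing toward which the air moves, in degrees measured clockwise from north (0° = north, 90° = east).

135°

The pressure-gradient force points toward the northeast (bearing 045°).
Geostrophic balance: in the Northern Hemisphere the Coriolis force deflects motion to the right, so the geostrophic wind blows 90° to the right of the pressure-gradient force (low pressure on the left).
Rotating 045° by 90° clockwise gives 135° — the wind blows toward the southeast.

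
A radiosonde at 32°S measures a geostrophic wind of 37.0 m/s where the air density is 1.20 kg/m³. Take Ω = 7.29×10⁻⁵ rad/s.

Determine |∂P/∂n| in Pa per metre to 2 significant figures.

3.4×10⁻³ Pa/m

Coriolis parameter at 32°S:
f = 2Ω sin φ = 2 × 7.29×10⁻⁵ × sin 32° = 7.73×10⁻⁵ s⁻¹
Geostrophic balance rearranged: |∂P/∂n| = f ρ V_g
|∂P/∂n| = 7.73×10⁻⁵ × 1.20 × 37.0 = 3.43×10⁻³ Pa/m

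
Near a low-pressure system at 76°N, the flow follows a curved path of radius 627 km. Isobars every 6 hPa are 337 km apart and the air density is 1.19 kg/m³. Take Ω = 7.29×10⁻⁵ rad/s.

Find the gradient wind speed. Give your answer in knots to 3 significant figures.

18.6 knots

Coriolis parameter at 76°N:
f = 2Ω sin φ = 2 × 7.29×10⁻⁵ × sin 76° = 1.41×10⁻⁴ s⁻¹
Pressure gradient: |∂P/∂n| = 600 Pa / 337000 m = 1.78×10⁻³ Pa/m
Geostrophic speed: V_g = |∂P/∂n|/(fρ) = 1.78×10⁻³/(1.41×10⁻⁴ × 1.19) = 10.6 m/s
Around a low, centrifugal force acts outward with Coriolis, so pressure-gradient force balances both:
(1/ρ)|∂P/∂n| = fV + V²/R  →  V² + fR·V − fR·V_g = 0
With fR = 1.41×10⁻⁴ × 627×10³ m = 88.7 m/s:
V = [−fR + √((fR)² + 4 fR V_g)]/2 = [−88.7 + √(88.7² + 4×88.7×10.6)]/2 = 9.55 m/s
Subgeostrophic (V < V_g = 10.6 m/s), as expected around a low.
Converting: 9.55 m/s × 1.944 = 18.6 knots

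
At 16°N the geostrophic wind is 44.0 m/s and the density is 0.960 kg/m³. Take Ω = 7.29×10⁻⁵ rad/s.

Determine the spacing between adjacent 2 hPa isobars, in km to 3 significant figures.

118 km

Coriolis parameter at 16°N:
f = 2Ω sin φ = 2 × 7.29×10⁻⁵ × sin 16° = 4.02×10⁻⁵ s⁻¹
Geostrophic balance rearranged: |∂P/∂n| = f ρ V_g
|∂P/∂n| = 4.02×10⁻⁵ × 0.960 × 44.0 = 1.70×10⁻³ Pa/m
Isobar spacing: Δn = ΔP/|∂P/∂n| = 200 Pa / 1.70×10⁻³ Pa/m = 117818 m ≈ 118 km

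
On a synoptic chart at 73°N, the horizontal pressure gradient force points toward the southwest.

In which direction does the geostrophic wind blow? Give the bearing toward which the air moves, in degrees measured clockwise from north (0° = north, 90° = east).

315°

The pressure-gradient force points toward the southwest (bearing 225°).
Geostrophic balance: in the Northern Hemisphere the Coriolis force deflects motion to the right, so the geostrophic wind blows 90° to the right of the pressure-gradient force (low pressure on the left).
Rotating 225° by 90° clockwise gives 315° — the wind blows toward the northwest.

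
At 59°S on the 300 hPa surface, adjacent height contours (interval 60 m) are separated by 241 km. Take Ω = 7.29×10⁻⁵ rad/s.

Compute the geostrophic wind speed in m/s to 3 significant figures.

Coriolis parameter at 59°S:
f = 2Ω sin φ = 2 × 7.29×10⁻⁵ × sin 59° = 1.25×10⁻⁴ s⁻¹
Height gradient: |∂Z/∂n| = 60 m / 241000 m = 2.49×10⁻⁴
On a pressure surface, geostrophic balance gives V_g = (g/f)|∂Z/∂n|:
V_g = 9.81 × 2.49×10⁻⁴ / 1.25×10⁻⁴ = 19.5 m/s

19.5 m/s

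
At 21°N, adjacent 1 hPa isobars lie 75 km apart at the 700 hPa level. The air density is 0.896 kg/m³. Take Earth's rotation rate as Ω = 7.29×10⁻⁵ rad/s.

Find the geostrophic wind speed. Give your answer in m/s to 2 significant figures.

28 m/s

Coriolis parameter at 21°N:
f = 2Ω sin φ = 2 × 7.29×10⁻⁵ × sin 21° = 5.23×10⁻⁵ s⁻¹
Pressure gradient: |∂P/∂n| = 100 Pa / 75000 m = 1.33×10⁻³ Pa/m
Geostrophic balance (pressure-gradient force = Coriolis force):
V_g = (1/(fρ)) |∂P/∂n| = 1.33×10⁻³ / (5.23×10⁻⁵ × 0.896) = 28.5 m/s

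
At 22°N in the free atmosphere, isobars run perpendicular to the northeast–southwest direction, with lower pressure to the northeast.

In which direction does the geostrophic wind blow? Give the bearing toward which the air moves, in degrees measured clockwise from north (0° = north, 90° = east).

The pressure-gradient force points toward the northeast (bearing 045°).
Geostrophic balance: in the Northern Hemisphere the Coriolis force deflects motion to the right, so the geostrophic wind blows 90° to the right of the pressure-gradient force (low pressure on the left).
Rotating 045° by 90° clockwise gives 135° — the wind blows toward the southeast.

135°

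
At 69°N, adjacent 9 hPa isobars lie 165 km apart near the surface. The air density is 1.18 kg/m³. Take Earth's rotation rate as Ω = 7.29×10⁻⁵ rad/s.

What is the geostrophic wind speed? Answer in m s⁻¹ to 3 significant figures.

34.0 m s⁻¹

Coriolis parameter at 69°N:
f = 2Ω sin φ = 2 × 7.29×10⁻⁵ × sin 69° = 1.36×10⁻⁴ s⁻¹
Pressure gradient: |∂P/∂n| = 900 Pa / 165000 m = 5.45×10⁻³ Pa/m
Geostrophic balance (pressure-gradient force = Coriolis force):
V_g = (1/(fρ)) |∂P/∂n| = 5.45×10⁻³ / (1.36×10⁻⁴ × 1.18) = 34.0 m/s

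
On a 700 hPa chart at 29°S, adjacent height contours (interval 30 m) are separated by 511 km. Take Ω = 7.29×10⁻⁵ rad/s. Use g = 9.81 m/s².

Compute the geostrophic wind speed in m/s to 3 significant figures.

Coriolis parameter at 29°S:
f = 2Ω sin φ = 2 × 7.29×10⁻⁵ × sin 29° = 7.07×10⁻⁵ s⁻¹
Height gradient: |∂Z/∂n| = 30 m / 511000 m = 5.87×10⁻⁵
On a pressure surface, geostrophic balance gives V_g = (g/f)|∂Z/∂n|:
V_g = 9.81 × 5.87×10⁻⁵ / 7.07×10⁻⁵ = 8.15 m/s

8.15 m/s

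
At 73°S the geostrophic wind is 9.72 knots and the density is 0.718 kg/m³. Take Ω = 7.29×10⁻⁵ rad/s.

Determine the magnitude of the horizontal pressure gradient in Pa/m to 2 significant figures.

5.0×10⁻⁴ Pa/m

Coriolis parameter at 73°S:
f = 2Ω sin φ = 2 × 7.29×10⁻⁵ × sin 73° = 1.39×10⁻⁴ s⁻¹
Wind speed in SI: 9.72 knots = 5.00 m/s
Geostrophic balance rearranged: |∂P/∂n| = f ρ V_g
|∂P/∂n| = 1.39×10⁻⁴ × 0.718 × 5.00 = 5.01×10⁻⁴ Pa/m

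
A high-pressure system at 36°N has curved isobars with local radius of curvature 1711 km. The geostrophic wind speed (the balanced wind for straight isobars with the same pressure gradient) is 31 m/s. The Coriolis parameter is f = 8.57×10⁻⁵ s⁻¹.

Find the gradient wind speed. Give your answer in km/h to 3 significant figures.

Around a high, pressure-gradient force acts outward with centrifugal, so Coriolis balances both:
fV = (1/ρ)|∂P/∂n| + V²/R  →  V² − fR·V + fR·V_g = 0
With fR = 8.57×10⁻⁵ × 1711×10³ m = 147 m/s:
V = [fR − √((fR)² − 4 fR V_g)]/2 = [147 − √(147² − 4×147×31)]/2 = 44.5 m/s
Supergeostrophic (V > V_g = 31 m/s), as expected around a high.
Converting: 44.5 m/s × 3.6 = 160 km/h

160 km/h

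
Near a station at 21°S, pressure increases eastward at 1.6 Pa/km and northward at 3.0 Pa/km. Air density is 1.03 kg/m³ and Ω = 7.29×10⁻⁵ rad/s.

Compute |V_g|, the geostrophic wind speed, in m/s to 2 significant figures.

Coriolis parameter at 21°S:
f = 2Ω sin φ = 2 × 7.29×10⁻⁵ × sin 21° = 5.23×10⁻⁵ s⁻¹
In the Southern Hemisphere f is negative: f = −5.23×10⁻⁵ s⁻¹.
Component geostrophic relations (x east, y north):
u_g = −(1/(fρ)) ∂P/∂y,  v_g = (1/(fρ)) ∂P/∂x
u_g = −(3.0×10⁻³)/(−5.23×10⁻⁵ × 1.03) = 55.7 m/s;  v_g = (1.6×10⁻³)/(−5.23×10⁻⁵ × 1.03) = −29.7 m/s
|V_g| = √(u_g² + v_g²) = 63.2 m/s

63 m/s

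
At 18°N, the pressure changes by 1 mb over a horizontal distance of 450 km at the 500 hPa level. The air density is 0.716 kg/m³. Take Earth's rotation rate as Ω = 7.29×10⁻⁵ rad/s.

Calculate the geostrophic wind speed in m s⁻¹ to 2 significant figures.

6.9 m s⁻¹

Coriolis parameter at 18°N:
f = 2Ω sin φ = 2 × 7.29×10⁻⁵ × sin 18° = 4.51×10⁻⁵ s⁻¹
Pressure gradient: |∂P/∂n| = 100 Pa / 450000 m = 2.22×10⁻⁴ Pa/m
Geostrophic balance (pressure-gradient force = Coriolis force):
V_g = (1/(fρ)) |∂P/∂n| = 2.22×10⁻⁴ / (4.51×10⁻⁵ × 0.716) = 6.89 m/s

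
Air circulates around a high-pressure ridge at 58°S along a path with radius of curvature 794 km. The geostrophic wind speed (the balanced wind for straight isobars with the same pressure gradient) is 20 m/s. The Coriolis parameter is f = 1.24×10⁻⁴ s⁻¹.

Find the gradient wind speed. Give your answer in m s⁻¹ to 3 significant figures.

27.9 m s⁻¹

Around a high, pressure-gradient force acts outward with centrifugal, so Coriolis balances both:
fV = (1/ρ)|∂P/∂n| + V²/R  →  V² − fR·V + fR·V_g = 0
With fR = 1.24×10⁻⁴ × 794×10³ m = 98.5 m/s:
V = [fR − √((fR)² − 4 fR V_g)]/2 = [98.5 − √(98.5² − 4×98.5×20)]/2 = 27.9 m/s
Supergeostrophic (V > V_g = 20 m/s), as expected around a high.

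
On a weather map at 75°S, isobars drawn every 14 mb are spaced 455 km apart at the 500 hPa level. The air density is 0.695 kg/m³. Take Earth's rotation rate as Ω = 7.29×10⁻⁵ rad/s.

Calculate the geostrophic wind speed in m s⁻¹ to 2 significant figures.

31 m s⁻¹

Coriolis parameter at 75°S:
f = 2Ω sin φ = 2 × 7.29×10⁻⁵ × sin 75° = 1.41×10⁻⁴ s⁻¹
Pressure gradient: |∂P/∂n| = 1400 Pa / 455000 m = 3.08×10⁻³ Pa/m
Geostrophic balance (pressure-gradient force = Coriolis force):
V_g = (1/(fρ)) |∂P/∂n| = 3.08×10⁻³ / (1.41×10⁻⁴ × 0.695) = 31.4 m/s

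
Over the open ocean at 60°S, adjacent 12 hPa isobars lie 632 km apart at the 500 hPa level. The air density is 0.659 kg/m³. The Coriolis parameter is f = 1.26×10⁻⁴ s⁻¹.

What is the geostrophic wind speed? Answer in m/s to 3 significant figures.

22.9 m/s

Pressure gradient: |∂P/∂n| = 1200 Pa / 632000 m = 1.90×10⁻³ Pa/m
Geostrophic balance (pressure-gradient force = Coriolis force):
V_g = (1/(fρ)) |∂P/∂n| = 1.90×10⁻³ / (1.26×10⁻⁴ × 0.659) = 22.9 m/s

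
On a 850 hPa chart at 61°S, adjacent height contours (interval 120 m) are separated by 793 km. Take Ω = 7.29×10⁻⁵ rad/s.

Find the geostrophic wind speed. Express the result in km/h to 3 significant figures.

41.9 km/h

Coriolis parameter at 61°S:
f = 2Ω sin φ = 2 × 7.29×10⁻⁵ × sin 61° = 1.28×10⁻⁴ s⁻¹
Height gradient: |∂Z/∂n| = 120 m / 793000 m = 1.51×10⁻⁴
On a pressure surface, geostrophic balance gives V_g = (g/f)|∂Z/∂n|:
V_g = 9.81 × 1.51×10⁻⁴ / 1.28×10⁻⁴ = 11.6 m/s
Converting: 11.6 m/s × 3.6 = 41.9 km/h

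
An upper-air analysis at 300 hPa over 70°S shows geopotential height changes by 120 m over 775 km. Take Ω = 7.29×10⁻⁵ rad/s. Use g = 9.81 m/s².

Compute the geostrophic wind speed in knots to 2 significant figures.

22 knots

Coriolis parameter at 70°S:
f = 2Ω sin φ = 2 × 7.29×10⁻⁵ × sin 70° = 1.37×10⁻⁴ s⁻¹
Height gradient: |∂Z/∂n| = 120 m / 775000 m = 1.55×10⁻⁴
On a pressure surface, geostrophic balance gives V_g = (g/f)|∂Z/∂n|:
V_g = 9.81 × 1.55×10⁻⁴ / 1.37×10⁻⁴ = 11.1 m/s
Converting: 11.1 m/s × 1.944 = 22 knots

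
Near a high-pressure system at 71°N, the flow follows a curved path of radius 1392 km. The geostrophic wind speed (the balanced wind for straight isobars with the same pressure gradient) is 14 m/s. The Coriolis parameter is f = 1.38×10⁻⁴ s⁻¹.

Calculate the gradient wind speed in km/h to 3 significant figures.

Around a high, pressure-gradient force acts outward with centrifugal, so Coriolis balances both:
fV = (1/ρ)|∂P/∂n| + V²/R  →  V² − fR·V + fR·V_g = 0
With fR = 1.38×10⁻⁴ × 1392×10³ m = 192 m/s:
V = [fR − √((fR)² − 4 fR V_g)]/2 = [192 − √(192² − 4×192×14)]/2 = 15.2 m/s
Supergeostrophic (V > V_g = 14 m/s), as expected around a high.
Converting: 15.2 m/s × 3.6 = 54.7 km/h

54.7 km/h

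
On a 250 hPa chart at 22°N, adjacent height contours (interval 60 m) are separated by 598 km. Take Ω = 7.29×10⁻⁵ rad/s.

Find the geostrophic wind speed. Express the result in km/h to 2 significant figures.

65 km/h

Coriolis parameter at 22°N:
f = 2Ω sin φ = 2 × 7.29×10⁻⁵ × sin 22° = 5.46×10⁻⁵ s⁻¹
Height gradient: |∂Z/∂n| = 60 m / 598000 m = 1.00×10⁻⁴
On a pressure surface, geostrophic balance gives V_g = (g/f)|∂Z/∂n|:
V_g = 9.81 × 1.00×10⁻⁴ / 5.46×10⁻⁵ = 18.0 m/s
Converting: 18.0 m/s × 3.6 = 65 km/h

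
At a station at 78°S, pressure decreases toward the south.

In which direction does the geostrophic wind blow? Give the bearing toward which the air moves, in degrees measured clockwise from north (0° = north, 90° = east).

The pressure-gradient force points toward the south (bearing 180°).
Geostrophic balance: in the Southern Hemisphere the Coriolis force deflects motion to the left, so the geostrophic wind blows 90° to the left of the pressure-gradient force (low pressure on the right).
Rotating 180° by 90° counterclockwise gives 090° — the wind blows toward the east.

090°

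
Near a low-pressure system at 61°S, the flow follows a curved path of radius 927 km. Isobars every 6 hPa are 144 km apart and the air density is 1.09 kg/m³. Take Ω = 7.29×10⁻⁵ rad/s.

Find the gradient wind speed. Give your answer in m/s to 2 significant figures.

25 m/s

Coriolis parameter at 61°S:
f = 2Ω sin φ = 2 × 7.29×10⁻⁵ × sin 61° = 1.28×10⁻⁴ s⁻¹
Pressure gradient: |∂P/∂n| = 600 Pa / 144000 m = 4.17×10⁻³ Pa/m
Geostrophic speed: V_g = |∂P/∂n|/(fρ) = 4.17×10⁻³/(1.28×10⁻⁴ × 1.09) = 30.0 m/s
Around a low, centrifugal force acts outward with Coriolis, so pressure-gradient force balances both:
(1/ρ)|∂P/∂n| = fV + V²/R  →  V² + fR·V − fR·V_g = 0
With fR = 1.28×10⁻⁴ × 927×10³ m = 118 m/s:
V = [−fR + √((fR)² + 4 fR V_g)]/2 = [−118 + √(118² + 4×118×30)]/2 = 24.8 m/s
Subgeostrophic (V < V_g = 30 m/s), as expected around a low.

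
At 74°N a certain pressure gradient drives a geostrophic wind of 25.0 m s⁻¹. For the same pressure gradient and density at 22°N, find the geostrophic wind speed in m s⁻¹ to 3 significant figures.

64.2 m s⁻¹

With the same pressure gradient and density, V_g ∝ 1/f ∝ 1/sin φ.
V₂ = V₁ · sin φ₁ / sin φ₂ = 25.0 × sin 74° / sin 22°
V₂ = 25.0 × 0.9613/0.3746 = 64.2 m s⁻¹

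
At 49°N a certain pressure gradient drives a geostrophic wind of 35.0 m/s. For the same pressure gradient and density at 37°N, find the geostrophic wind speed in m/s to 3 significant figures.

With the same pressure gradient and density, V_g ∝ 1/f ∝ 1/sin φ.
V₂ = V₁ · sin φ₁ / sin φ₂ = 35.0 × sin 49° / sin 37°
V₂ = 35.0 × 0.7547/0.6018 = 43.9 m/s

43.9 m/s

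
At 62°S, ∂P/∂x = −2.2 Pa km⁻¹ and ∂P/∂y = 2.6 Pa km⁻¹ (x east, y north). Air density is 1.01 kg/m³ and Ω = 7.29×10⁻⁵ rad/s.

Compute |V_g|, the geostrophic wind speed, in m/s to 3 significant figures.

Coriolis parameter at 62°S:
f = 2Ω sin φ = 2 × 7.29×10⁻⁵ × sin 62° = 1.29×10⁻⁴ s⁻¹
In the Southern Hemisphere f is negative: f = −1.29×10⁻⁴ s⁻¹.
Component geostrophic relations (x east, y north):
u_g = −(1/(fρ)) ∂P/∂y,  v_g = (1/(fρ)) ∂P/∂x
u_g = −(2.6×10⁻³)/(−1.29×10⁻⁴ × 1.01) = 20.0 m/s;  v_g = (−2.2×10⁻³)/(−1.29×10⁻⁴ × 1.01) = 16.9 m/s
|V_g| = √(u_g² + v_g²) = 26.2 m/s

26.2 m/s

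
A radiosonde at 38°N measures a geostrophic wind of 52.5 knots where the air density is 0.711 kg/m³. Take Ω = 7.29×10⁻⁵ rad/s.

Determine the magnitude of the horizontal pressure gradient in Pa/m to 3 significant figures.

1.72×10⁻³ Pa/m

Coriolis parameter at 38°N:
f = 2Ω sin φ = 2 × 7.29×10⁻⁵ × sin 38° = 8.98×10⁻⁵ s⁻¹
Wind speed in SI: 52.5 knots = 27.0 m/s
Geostrophic balance rearranged: |∂P/∂n| = f ρ V_g
|∂P/∂n| = 8.98×10⁻⁵ × 0.711 × 27.0 = 1.72×10⁻³ Pa/m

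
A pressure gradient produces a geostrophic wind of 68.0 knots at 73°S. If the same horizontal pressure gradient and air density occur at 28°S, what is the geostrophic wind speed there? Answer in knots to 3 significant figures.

139 knots

With the same pressure gradient and density, V_g ∝ 1/f ∝ 1/sin φ.
V₂ = V₁ · sin φ₁ / sin φ₂ = 68.0 × sin 73° / sin 28°
V₂ = 68.0 × 0.9563/0.4695 = 139 knots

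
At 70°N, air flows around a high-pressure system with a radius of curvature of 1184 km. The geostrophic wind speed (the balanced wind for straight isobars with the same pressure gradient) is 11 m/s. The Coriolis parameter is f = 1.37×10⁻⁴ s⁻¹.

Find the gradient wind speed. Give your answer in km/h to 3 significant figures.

42.7 km/h

Around a high, pressure-gradient force acts outward with centrifugal, so Coriolis balances both:
fV = (1/ρ)|∂P/∂n| + V²/R  →  V² − fR·V + fR·V_g = 0
With fR = 1.37×10⁻⁴ × 1184×10³ m = 162 m/s:
V = [fR − √((fR)² − 4 fR V_g)]/2 = [162 − √(162² − 4×162×11)]/2 = 11.9 m/s
Supergeostrophic (V > V_g = 11 m/s), as expected around a high.
Converting: 11.9 m/s × 3.6 = 42.7 km/h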